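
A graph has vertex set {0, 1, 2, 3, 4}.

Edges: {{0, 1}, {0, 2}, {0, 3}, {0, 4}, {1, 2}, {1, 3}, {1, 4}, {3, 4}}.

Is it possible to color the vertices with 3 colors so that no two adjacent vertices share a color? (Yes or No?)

0, 1, 3, 4 are mutually adjacent (a clique of size 4), so at least 4 colors are needed.
So 3 colors are not enough.

No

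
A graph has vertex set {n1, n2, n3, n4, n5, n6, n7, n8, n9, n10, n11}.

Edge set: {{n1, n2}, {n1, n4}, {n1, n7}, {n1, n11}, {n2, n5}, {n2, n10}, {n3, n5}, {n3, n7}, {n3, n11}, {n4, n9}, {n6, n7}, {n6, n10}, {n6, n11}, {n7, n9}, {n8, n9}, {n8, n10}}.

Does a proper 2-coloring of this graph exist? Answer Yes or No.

No

The cycle n6-n10-n8-n9-n7-n6 has odd length 5, so it cannot be 2-colored; at least 3 colors are needed.
So 2 colors are not enough.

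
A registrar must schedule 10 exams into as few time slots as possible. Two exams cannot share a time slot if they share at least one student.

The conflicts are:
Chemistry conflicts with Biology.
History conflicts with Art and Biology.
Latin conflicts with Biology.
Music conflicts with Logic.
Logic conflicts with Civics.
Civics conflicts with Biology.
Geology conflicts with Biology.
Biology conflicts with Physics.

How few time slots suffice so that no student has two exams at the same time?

Music and Logic conflict, so at least 2 time slots are needed.
2 time slots suffice: Chemistry=2, History=2, Latin=2, Art=1, Music=2, Logic=1, Civics=2, Geology=2, Biology=1, Physics=2. Every pair that conflicts lands in different time slots.

2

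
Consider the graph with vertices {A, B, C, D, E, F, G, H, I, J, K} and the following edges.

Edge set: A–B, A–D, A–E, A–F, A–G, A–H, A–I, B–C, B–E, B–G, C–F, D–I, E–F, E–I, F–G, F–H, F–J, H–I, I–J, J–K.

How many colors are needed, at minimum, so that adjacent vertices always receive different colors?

3

A, B, E are mutually adjacent, so at least 3 colors are needed.
3 colors suffice: color 1 → {A, C, J}; color 2 → {B, F, I, K}; color 3 → {D, E, G, H}. Each edge has distinct colors on its endpoints.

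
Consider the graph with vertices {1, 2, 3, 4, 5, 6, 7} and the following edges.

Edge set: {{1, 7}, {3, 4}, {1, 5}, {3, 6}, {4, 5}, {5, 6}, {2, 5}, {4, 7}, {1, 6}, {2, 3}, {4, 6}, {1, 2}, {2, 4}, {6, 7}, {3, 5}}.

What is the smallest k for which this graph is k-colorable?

3, 4, 5, 6 form a clique, so at least 4 colors are needed.
4 colors suffice: color red → {2, 6}; color blue → {1, 4}; color green → {5, 7}; color yellow → {3}. Each edge has distinct colors on its endpoints.

4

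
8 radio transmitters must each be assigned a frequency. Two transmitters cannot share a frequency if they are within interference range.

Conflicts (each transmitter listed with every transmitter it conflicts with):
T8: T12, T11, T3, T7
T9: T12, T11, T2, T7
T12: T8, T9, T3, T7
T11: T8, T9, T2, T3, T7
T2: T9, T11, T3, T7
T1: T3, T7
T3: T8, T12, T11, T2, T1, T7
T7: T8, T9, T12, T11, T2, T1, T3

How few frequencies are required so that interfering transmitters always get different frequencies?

4

T9, T11, T2, T7 pairwise conflict, so at least 4 frequencies are needed.
4 frequencies suffice: frequency 1 → {T7}; frequency 2 → {T9, T3}; frequency 3 → {T12, T11, T1}; frequency 4 → {T8, T2}. Each listed conflict is separated.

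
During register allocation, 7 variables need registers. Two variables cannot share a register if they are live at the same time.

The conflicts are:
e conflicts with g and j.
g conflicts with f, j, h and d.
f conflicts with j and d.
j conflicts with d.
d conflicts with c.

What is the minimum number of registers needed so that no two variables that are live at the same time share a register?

g, f, j, d all conflict with each other, so at least 4 registers are needed.
A valid assignment using 4 registers: e=2, g=1, f=4, j=3, h=2, d=2, c=1. Each listed conflict is separated.

4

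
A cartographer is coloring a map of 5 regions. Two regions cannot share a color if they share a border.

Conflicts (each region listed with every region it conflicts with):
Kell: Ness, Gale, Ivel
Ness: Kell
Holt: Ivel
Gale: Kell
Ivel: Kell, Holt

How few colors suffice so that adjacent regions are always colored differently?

2

Kell and Gale conflict, so at least 2 colors are needed.
A valid assignment using 2 colors: Kell=1, Ness=2, Holt=1, Gale=2, Ivel=2. No two conflicting regions share a color.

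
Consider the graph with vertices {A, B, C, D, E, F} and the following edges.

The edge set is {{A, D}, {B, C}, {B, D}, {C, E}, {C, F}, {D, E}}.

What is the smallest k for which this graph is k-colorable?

A and D are adjacent, so at least 2 colors are needed.
One proper 2-coloring: A=2, B=2, C=1, D=1, E=2, F=2. Each edge has distinct colors on its endpoints.

2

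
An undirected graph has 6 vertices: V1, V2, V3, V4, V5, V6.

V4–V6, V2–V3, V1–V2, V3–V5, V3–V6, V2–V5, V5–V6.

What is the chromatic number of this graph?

V3, V5, V6 are pairwise adjacent, so at least 3 colors are needed.
3 colors suffice: color 1 → {V1, V3, V4}; color 2 → {V2, V6}; color 3 → {V5}. Each edge has distinct colors on its endpoints.

3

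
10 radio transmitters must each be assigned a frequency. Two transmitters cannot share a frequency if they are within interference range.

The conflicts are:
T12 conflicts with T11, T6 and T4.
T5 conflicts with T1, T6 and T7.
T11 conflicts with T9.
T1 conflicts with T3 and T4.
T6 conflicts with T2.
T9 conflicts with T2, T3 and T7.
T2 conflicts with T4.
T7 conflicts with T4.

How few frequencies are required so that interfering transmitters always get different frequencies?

3

The cycle T11-T9-T2-T6-T12-T11 has odd length 5, so it cannot be 2-colored; at least 3 frequencies are needed.
Using 3 frequencies: T12=2, T5=3, T11=3, T1=2, T6=1, T9=1, T2=2, T3=3, T7=2, T4=1. Every pair that conflicts lands in different frequencies.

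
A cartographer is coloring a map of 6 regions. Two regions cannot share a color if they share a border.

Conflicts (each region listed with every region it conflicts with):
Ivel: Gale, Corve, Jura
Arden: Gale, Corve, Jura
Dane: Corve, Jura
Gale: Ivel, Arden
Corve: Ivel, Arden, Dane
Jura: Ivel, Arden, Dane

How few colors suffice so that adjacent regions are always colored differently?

Dane and Corve conflict, so at least 2 colors are needed.
One proper 2-coloring: Ivel=2, Arden=2, Dane=2, Gale=1, Corve=1, Jura=1. Each listed conflict is separated.

2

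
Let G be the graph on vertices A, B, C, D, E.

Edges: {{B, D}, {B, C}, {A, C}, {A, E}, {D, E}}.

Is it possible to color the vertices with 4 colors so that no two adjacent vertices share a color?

Yes

The chromatic number is 3. The cycle A-C-B-D-E-A has odd length 5, so it cannot be 2-colored; at least 3 colors are needed.
A valid assignment using 3 colors: A=green, B=red, C=blue, D=blue, E=red.
Since 4 ≥ 3, a proper 4-coloring certainly exists.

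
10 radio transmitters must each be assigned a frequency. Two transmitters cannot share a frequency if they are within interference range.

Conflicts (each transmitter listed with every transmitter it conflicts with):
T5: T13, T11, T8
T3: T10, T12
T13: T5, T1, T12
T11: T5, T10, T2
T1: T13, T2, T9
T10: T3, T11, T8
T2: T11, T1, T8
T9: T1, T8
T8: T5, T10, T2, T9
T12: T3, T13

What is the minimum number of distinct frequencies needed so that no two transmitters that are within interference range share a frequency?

The cycle T5-T11-T2-T1-T13-T5 has odd length 5, so it cannot be 2-colored; at least 3 frequencies are needed.
A valid assignment using 3 frequencies: T5=2, T3=3, T13=3, T11=1, T1=1, T10=2, T2=2, T9=2, T8=1, T12=1. No two conflicting transmitters share a frequency.

3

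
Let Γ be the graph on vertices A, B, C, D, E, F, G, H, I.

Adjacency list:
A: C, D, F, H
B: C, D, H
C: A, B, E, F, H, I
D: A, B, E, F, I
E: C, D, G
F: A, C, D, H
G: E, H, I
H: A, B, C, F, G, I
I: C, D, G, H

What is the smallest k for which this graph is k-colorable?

4

A, C, F, H form a clique, so at least 4 colors are needed.
A valid assignment using 4 colors: A=green, B=green, C=red, D=red, E=blue, F=yellow, G=red, H=blue, I=green. Every edge joins two different colors.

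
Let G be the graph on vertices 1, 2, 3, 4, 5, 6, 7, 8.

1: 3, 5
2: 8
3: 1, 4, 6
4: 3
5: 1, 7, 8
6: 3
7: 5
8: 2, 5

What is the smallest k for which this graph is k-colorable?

1 and 5 are adjacent, so at least 2 colors are needed.
2 colors suffice: color a → {2, 3, 5}; color b → {1, 4, 6, 7, 8}. Every edge joins two different colors.

2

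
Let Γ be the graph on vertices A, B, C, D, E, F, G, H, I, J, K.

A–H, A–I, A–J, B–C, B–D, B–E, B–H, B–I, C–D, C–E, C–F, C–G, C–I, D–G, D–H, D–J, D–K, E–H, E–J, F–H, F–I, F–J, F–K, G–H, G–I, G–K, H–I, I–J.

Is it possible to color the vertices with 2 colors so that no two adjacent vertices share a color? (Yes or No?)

No

C, G, I form a triangle, so at least 3 colors are needed.
So 2 colors are not enough.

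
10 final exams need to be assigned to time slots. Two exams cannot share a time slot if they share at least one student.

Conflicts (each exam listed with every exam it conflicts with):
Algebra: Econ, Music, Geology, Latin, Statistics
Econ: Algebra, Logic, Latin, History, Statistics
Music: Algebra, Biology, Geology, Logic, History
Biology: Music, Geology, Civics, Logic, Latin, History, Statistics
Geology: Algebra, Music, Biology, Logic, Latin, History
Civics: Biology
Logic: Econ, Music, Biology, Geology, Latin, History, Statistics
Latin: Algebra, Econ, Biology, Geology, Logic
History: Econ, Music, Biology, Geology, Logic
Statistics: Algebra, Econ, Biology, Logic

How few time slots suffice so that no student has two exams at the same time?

Music, Biology, Geology, Logic, History pairwise conflict, so at least 5 time slots are needed.
Using 5 time slots: Algebra=1, Econ=2, Music=4, Biology=2, Geology=3, Civics=1, Logic=1, Latin=4, History=5, Statistics=3. Every pair that conflicts lands in different time slots.

5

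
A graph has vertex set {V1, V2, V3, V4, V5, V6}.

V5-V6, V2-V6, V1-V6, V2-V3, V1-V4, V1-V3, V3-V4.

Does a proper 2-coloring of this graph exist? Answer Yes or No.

V1, V3, V4 are pairwise adjacent, so at least 3 colors are needed.
So 2 colors are not enough.

No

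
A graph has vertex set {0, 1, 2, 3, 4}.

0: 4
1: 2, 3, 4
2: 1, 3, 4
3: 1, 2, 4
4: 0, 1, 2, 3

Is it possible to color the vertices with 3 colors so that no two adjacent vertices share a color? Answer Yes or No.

1, 2, 3, 4 form a clique, so at least 4 colors are needed.
So 3 colors are not enough.

No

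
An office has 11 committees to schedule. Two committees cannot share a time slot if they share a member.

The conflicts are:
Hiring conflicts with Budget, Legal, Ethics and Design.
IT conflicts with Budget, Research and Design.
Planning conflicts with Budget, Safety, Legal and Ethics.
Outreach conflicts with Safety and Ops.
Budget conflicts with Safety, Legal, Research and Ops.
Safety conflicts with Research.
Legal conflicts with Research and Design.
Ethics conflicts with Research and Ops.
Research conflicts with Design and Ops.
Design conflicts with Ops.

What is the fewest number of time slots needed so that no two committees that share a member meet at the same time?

3

Ethics, Research, Ops all conflict with each other, so at least 3 time slots are needed.
3 time slots suffice: time slot 1 → {Hiring, Planning, Outreach, Research}; time slot 2 → {Budget, Ethics, Design}; time slot 3 → {IT, Safety, Legal, Ops}. Each listed conflict is separated.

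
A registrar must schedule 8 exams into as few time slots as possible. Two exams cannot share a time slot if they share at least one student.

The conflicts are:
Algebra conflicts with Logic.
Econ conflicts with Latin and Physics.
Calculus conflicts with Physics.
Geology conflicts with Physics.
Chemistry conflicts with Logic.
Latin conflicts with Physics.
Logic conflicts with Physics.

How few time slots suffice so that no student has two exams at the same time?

3

Econ, Latin, Physics all conflict with each other, so at least 3 time slots are needed.
A valid assignment using 3 time slots: Algebra=1, Econ=3, Calculus=2, Geology=2, Chemistry=1, Latin=2, Logic=2, Physics=1. Each listed conflict is separated.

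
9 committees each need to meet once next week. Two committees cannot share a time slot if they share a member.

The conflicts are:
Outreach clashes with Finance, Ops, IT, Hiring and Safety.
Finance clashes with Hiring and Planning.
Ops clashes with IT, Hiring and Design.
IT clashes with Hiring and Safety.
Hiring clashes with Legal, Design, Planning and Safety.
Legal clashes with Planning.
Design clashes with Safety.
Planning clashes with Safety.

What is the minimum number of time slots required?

Outreach, Ops, IT, Hiring are mutually in conflict, so at least 4 time slots are needed.
4 time slots suffice: time slot 1 → {Hiring}; time slot 2 → {Outreach, Design, Planning}; time slot 3 → {Finance, Ops, Legal, Safety}; time slot 4 → {IT}. Each listed conflict is separated.

4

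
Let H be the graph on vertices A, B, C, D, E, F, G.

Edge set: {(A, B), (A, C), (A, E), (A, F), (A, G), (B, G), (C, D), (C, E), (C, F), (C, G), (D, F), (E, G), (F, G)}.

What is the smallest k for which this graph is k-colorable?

A, C, E, G are pairwise adjacent (a clique of size 4), so at least 4 colors are needed.
4 colors suffice: color 1 → {D, G}; color 2 → {B, C}; color 3 → {A}; color 4 → {E, F}. No two adjacent vertices share a color.

4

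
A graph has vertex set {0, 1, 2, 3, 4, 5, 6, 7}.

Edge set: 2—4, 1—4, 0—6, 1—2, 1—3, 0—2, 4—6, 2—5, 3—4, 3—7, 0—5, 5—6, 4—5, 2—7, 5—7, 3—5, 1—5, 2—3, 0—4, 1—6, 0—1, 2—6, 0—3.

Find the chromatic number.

6

0, 1, 2, 4, 5, 6 form a clique, so at least 6 colors are needed.
6 colors suffice: color red → {2}; color blue → {5}; color green → {1, 7}; color yellow → {0}; color purple → {4}; color orange → {3, 6}. Each edge has distinct colors on its endpoints.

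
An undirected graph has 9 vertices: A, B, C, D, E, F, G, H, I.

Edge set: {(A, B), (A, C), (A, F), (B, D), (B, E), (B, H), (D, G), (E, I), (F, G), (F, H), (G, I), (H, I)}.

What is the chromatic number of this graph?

3

The cycle H-F-G-D-B-H has odd length 5, so it cannot be 2-colored; at least 3 colors are needed.
3 colors suffice: color 1 → {B, C, G}; color 2 → {D, F, I}; color 3 → {A, E, H}. No two adjacent vertices share a color.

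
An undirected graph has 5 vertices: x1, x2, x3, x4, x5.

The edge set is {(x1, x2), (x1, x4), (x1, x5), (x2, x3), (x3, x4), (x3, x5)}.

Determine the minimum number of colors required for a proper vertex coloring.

x2 and x3 are adjacent, so at least 2 colors are needed.
2 colors suffice: x1=R, x2=B, x3=R, x4=B, x5=B. No two adjacent vertices share a color.

2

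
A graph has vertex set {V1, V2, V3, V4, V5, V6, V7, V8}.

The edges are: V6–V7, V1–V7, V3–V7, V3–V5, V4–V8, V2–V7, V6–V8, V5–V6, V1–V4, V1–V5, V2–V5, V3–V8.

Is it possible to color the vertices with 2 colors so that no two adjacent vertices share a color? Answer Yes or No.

No

The cycle V3-V8-V4-V1-V7-V3 has odd length 5, so it cannot be 2-colored; at least 3 colors are needed.
So 2 colors are not enough.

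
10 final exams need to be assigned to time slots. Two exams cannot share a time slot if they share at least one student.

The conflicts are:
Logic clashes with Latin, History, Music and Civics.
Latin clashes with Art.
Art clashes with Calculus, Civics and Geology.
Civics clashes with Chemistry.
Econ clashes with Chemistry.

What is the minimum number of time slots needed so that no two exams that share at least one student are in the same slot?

2

Logic and Music conflict, so at least 2 time slots are needed.
2 time slots suffice: time slot 1 → {Logic, Art, Chemistry}; time slot 2 → {Latin, History, Music, Calculus, Civics, Econ, Geology}. No two conflicting exams share a time slot.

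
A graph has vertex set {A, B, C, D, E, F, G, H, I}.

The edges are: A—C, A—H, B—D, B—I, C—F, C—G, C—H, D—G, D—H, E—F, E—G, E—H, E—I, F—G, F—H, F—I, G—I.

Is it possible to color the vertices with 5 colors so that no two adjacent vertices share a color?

The chromatic number is 4. E, F, G, I are mutually adjacent (a clique of size 4), so at least 4 colors are needed.
4 colors suffice: A=1, B=2, C=3, D=1, E=4, F=1, G=2, H=2, I=3.
Since 5 ≥ 4, a proper 5-coloring certainly exists.

Yes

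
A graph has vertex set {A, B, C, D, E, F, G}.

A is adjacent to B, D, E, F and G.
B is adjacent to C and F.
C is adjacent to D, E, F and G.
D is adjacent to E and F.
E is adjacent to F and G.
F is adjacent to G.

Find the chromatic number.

4

A, E, F, G are pairwise adjacent (a clique of size 4), so at least 4 colors are needed.
A valid assignment using 4 colors: A=2, B=3, C=2, D=4, E=3, F=1, G=4. Every edge joins two different colors.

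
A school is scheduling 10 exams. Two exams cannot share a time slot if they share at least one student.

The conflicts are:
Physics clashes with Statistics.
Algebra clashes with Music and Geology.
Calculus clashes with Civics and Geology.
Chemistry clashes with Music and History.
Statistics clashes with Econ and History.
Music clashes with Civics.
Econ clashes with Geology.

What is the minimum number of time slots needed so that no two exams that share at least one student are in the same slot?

The cycle Civics-Calculus-Geology-Algebra-Music-Civics has odd length 5, so it cannot be 2-colored; at least 3 time slots are needed.
Using 3 time slots: Physics=2, Algebra=2, Calculus=2, Chemistry=3, Statistics=1, Music=1, Econ=2, Civics=3, History=2, Geology=1. Each listed conflict is separated.

3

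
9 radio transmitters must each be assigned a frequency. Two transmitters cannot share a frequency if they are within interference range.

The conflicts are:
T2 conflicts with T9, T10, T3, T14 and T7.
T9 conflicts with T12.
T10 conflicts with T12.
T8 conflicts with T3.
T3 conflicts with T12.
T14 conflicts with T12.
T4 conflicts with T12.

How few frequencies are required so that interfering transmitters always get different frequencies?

T2 and T9 conflict, so at least 2 frequencies are needed.
2 frequencies suffice: frequency 1 → {T2, T8, T12}; frequency 2 → {T9, T10, T3, T14, T7, T4}. No two conflicting transmitters share a frequency.

2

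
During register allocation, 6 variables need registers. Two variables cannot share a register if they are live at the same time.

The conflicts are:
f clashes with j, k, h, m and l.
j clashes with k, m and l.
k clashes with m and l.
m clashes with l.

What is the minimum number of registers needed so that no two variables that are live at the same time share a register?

f, j, k, m, l all conflict with each other, so at least 5 registers are needed.
5 registers suffice: register 1 → {f}; register 2 → {j, h}; register 3 → {l}; register 4 → {m}; register 5 → {k}. No two conflicting variables share a register.

5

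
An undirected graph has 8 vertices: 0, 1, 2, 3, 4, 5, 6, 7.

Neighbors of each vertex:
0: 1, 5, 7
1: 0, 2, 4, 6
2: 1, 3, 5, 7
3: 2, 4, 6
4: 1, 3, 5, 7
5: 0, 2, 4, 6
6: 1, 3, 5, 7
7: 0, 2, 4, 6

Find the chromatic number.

2

4 and 5 are adjacent, so at least 2 colors are needed.
A valid assignment using 2 colors: 0=red, 1=blue, 2=red, 3=blue, 4=red, 5=blue, 6=red, 7=blue. No two adjacent vertices share a color.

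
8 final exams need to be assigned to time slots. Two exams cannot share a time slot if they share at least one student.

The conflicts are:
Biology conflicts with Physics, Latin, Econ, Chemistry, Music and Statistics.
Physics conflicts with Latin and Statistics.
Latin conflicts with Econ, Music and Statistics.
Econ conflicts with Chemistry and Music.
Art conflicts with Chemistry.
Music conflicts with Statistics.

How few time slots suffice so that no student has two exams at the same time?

Biology, Latin, Econ, Music pairwise conflict, so at least 4 time slots are needed.
4 time slots suffice: time slot 1 → {Biology, Art}; time slot 2 → {Latin, Chemistry}; time slot 3 → {Econ, Statistics}; time slot 4 → {Physics, Music}. No two conflicting exams share a time slot.

4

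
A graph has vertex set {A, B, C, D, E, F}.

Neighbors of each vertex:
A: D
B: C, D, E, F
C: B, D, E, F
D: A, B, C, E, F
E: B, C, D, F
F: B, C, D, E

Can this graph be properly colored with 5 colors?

Yes

The chromatic number is 5. B, C, D, E, F are mutually adjacent (a clique of size 5), so at least 5 colors are needed.
5 colors suffice: A=2, B=3, C=2, D=1, E=4, F=5.
That is already a proper 5-coloring.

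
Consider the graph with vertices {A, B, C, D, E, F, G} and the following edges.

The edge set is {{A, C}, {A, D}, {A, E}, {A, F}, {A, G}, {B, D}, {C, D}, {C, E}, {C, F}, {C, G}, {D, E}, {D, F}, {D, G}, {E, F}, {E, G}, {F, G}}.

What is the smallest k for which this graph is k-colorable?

A, C, D, E, F, G form a clique, so at least 6 colors are needed.
6 colors suffice: color 1 → {D}; color 2 → {A, B}; color 3 → {G}; color 4 → {C}; color 5 → {F}; color 6 → {E}. Every edge joins two different colors.

6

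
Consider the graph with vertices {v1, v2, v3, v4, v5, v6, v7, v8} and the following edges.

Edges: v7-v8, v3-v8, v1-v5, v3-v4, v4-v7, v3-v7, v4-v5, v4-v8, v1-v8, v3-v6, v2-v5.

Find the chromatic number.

4

v3, v4, v7, v8 are pairwise adjacent (a clique of size 4), so at least 4 colors are needed.
A valid assignment using 4 colors: v1=2, v2=2, v3=1, v4=2, v5=1, v6=2, v7=4, v8=3. Every edge joins two different colors.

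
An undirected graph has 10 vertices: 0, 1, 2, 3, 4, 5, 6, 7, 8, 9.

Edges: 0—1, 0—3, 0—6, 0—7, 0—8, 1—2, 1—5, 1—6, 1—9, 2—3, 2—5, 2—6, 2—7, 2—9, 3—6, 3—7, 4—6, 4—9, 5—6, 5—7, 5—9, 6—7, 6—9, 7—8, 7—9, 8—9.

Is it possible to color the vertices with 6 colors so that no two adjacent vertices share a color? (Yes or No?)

Yes

The chromatic number is 5. 2, 5, 6, 7, 9 are pairwise adjacent (a clique of size 5), so at least 5 colors are needed.
5 colors suffice: color red → {6, 8}; color blue → {1, 4, 7}; color green → {0, 9}; color yellow → {2}; color purple → {3, 5}.
Since 6 ≥ 5, a proper 6-coloring certainly exists.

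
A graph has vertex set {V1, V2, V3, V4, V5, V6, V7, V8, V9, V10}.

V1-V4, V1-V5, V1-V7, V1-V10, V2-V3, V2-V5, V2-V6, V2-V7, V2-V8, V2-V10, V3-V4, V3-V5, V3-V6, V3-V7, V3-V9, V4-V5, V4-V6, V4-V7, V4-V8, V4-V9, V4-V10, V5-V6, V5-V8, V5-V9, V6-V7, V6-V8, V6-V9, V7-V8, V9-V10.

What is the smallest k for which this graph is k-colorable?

5

V3, V4, V5, V6, V9 are pairwise adjacent (a clique of size 5), so at least 5 colors are needed.
5 colors suffice: color red → {V2, V4}; color blue → {V5, V7, V10}; color green → {V1, V6}; color yellow → {V3, V8}; color purple → {V9}. Every edge joins two different colors.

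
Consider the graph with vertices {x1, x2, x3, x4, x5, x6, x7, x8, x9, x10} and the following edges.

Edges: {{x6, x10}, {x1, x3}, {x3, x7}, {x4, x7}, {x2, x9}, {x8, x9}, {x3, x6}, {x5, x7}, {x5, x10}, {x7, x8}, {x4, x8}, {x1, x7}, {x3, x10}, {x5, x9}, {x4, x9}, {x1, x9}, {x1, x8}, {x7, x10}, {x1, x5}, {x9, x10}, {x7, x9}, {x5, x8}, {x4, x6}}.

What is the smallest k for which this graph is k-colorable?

5

x1, x5, x7, x8, x9 form a clique, so at least 5 colors are needed.
5 colors suffice: color 1 → {x3, x9}; color 2 → {x2, x6, x7}; color 3 → {x8, x10}; color 4 → {x1, x4}; color 5 → {x5}. Every edge joins two different colors.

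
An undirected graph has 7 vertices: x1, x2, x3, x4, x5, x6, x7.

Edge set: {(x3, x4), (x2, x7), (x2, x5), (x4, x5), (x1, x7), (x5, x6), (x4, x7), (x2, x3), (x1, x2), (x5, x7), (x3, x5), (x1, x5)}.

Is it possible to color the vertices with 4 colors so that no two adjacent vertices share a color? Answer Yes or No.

The chromatic number is 4. x1, x2, x5, x7 are pairwise adjacent (a clique of size 4), so at least 4 colors are needed.
One proper 4-coloring: x1=4, x2=3, x3=2, x4=3, x5=1, x6=2, x7=2.
That is already a proper 4-coloring.

Yes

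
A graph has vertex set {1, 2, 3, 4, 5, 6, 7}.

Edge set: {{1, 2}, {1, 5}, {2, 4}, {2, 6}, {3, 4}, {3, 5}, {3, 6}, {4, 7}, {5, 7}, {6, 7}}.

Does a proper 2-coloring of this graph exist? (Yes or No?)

The cycle 2-4-7-5-1-2 has odd length 5, so it cannot be 2-colored; at least 3 colors are needed.
So 2 colors are not enough.

No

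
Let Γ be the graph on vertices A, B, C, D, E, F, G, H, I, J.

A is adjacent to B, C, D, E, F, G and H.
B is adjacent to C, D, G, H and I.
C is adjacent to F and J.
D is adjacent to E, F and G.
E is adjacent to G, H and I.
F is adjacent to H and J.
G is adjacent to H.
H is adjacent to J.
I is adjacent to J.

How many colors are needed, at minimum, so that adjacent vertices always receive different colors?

A, B, G, H are pairwise adjacent (a clique of size 4), so at least 4 colors are needed.
4 colors suffice: color 1 → {A, J}; color 2 → {C, D, H, I}; color 3 → {B, E, F}; color 4 → {G}. No two adjacent vertices share a color.

4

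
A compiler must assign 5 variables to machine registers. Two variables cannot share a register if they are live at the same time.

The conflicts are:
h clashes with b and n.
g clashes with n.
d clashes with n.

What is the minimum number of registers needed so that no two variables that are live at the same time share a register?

h and n conflict, so at least 2 registers are needed.
Using 2 registers: h=2, g=2, b=1, d=2, n=1. No two conflicting variables share a register.

2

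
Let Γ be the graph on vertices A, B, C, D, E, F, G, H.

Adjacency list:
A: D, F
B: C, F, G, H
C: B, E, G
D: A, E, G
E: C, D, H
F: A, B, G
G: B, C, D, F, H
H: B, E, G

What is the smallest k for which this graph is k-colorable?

3

B, G, H are pairwise adjacent, so at least 3 colors are needed.
A valid assignment using 3 colors: A=1, B=2, C=3, D=2, E=1, F=3, G=1, H=3. No two adjacent vertices share a color.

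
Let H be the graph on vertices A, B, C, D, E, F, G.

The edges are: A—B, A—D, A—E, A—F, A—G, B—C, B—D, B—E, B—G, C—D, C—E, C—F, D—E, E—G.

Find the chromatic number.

4

A, B, E, G are mutually adjacent (a clique of size 4), so at least 4 colors are needed.
4 colors suffice: A=3, B=1, C=3, D=4, E=2, F=1, G=4. Every edge joins two different colors.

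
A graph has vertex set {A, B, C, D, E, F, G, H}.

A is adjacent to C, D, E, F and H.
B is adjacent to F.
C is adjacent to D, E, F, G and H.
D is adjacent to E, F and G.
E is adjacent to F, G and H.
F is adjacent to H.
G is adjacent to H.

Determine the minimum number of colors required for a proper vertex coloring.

5

A, C, E, F, H form a clique, so at least 5 colors are needed.
A valid assignment using 5 colors: A=4, B=2, C=3, D=5, E=2, F=1, G=1, H=5. No two adjacent vertices share a color.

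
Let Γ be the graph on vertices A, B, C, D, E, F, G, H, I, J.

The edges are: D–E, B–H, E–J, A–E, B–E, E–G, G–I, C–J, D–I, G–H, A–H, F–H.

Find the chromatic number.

C and J are adjacent, so at least 2 colors are needed.
One proper 2-coloring: A=blue, B=blue, C=red, D=blue, E=red, F=blue, G=blue, H=red, I=red, J=blue. Every edge joins two different colors.

2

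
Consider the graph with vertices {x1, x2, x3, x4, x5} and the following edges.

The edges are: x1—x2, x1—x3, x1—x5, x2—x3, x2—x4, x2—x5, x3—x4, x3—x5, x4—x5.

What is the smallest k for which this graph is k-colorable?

x2, x3, x4, x5 are pairwise adjacent (a clique of size 4), so at least 4 colors are needed.
4 colors suffice: color R → {x5}; color B → {x3}; color G → {x2}; color Y → {x1, x4}. Each edge has distinct colors on its endpoints.

4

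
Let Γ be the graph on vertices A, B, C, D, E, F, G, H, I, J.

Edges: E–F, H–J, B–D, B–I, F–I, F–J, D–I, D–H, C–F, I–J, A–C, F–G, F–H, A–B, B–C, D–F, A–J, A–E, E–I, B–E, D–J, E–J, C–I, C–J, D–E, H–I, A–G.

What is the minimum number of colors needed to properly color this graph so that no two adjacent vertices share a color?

D, E, F, I, J form a clique, so at least 5 colors are needed.
5 colors suffice: color 1 → {B, F}; color 2 → {A, I}; color 3 → {G, J}; color 4 → {C, E, H}; color 5 → {D}. Each edge has distinct colors on its endpoints.

5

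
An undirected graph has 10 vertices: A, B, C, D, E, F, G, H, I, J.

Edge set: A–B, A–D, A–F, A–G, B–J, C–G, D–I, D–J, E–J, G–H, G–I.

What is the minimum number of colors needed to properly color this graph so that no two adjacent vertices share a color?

B and J are adjacent, so at least 2 colors are needed.
2 colors suffice: color 1 → {A, C, H, I, J}; color 2 → {B, D, E, F, G}. Every edge joins two different colors.

2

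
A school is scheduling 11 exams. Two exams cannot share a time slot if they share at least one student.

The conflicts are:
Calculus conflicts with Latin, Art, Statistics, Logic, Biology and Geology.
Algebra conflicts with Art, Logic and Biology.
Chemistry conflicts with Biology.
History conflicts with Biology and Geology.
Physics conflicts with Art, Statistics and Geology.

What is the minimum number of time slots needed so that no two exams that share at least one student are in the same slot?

2

Algebra and Art conflict, so at least 2 time slots are needed.
Using 2 time slots: Calculus=1, Algebra=1, Chemistry=1, History=1, Physics=1, Latin=2, Art=2, Statistics=2, Logic=2, Biology=2, Geology=2. Every pair that conflicts lands in different time slots.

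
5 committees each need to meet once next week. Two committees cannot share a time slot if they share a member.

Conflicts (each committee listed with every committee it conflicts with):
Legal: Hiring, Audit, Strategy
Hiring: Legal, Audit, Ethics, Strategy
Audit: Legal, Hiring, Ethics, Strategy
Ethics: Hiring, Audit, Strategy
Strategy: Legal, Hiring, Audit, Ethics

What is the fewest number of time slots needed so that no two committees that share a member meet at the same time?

4

Hiring, Audit, Ethics, Strategy all conflict with each other, so at least 4 time slots are needed.
4 time slots suffice: time slot 1 → {Audit}; time slot 2 → {Strategy}; time slot 3 → {Hiring}; time slot 4 → {Legal, Ethics}. Every pair that conflicts lands in different time slots.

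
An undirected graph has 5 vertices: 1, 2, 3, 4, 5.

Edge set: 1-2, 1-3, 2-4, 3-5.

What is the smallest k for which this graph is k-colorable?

1 and 2 are adjacent, so at least 2 colors are needed.
2 colors suffice: color a → {2, 3}; color b → {1, 4, 5}. Every edge joins two different colors.

2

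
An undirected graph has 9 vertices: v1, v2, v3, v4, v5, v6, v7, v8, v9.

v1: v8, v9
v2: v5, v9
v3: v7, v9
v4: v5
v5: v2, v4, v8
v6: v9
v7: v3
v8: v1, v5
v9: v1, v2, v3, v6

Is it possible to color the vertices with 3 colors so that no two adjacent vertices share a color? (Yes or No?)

Yes

The chromatic number is 3. The cycle v5-v2-v9-v1-v8-v5 has odd length 5, so it cannot be 2-colored; at least 3 colors are needed.
3 colors suffice: v1=G, v2=B, v3=B, v4=B, v5=R, v6=B, v7=R, v8=B, v9=R.
That is already a proper 3-coloring.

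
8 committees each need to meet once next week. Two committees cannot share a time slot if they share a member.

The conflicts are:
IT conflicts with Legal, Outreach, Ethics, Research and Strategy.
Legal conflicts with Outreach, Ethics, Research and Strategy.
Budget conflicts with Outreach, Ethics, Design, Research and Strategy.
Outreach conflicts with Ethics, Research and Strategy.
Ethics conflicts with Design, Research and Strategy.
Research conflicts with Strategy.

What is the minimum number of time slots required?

IT, Legal, Outreach, Ethics, Research, Strategy pairwise conflict, so at least 6 time slots are needed.
6 time slots suffice: time slot 1 → {Ethics}; time slot 2 → {Design, Research}; time slot 3 → {Outreach}; time slot 4 → {Strategy}; time slot 5 → {IT, Budget}; time slot 6 → {Legal}. Every pair that conflicts lands in different time slots.

6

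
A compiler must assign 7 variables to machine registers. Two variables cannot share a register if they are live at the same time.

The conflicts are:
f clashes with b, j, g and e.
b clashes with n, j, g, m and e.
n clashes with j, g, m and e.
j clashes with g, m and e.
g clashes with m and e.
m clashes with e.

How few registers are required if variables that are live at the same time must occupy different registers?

b, n, j, g, m, e pairwise conflict, so at least 6 registers are needed.
6 registers suffice: register 1 → {b}; register 2 → {e}; register 3 → {j}; register 4 → {g}; register 5 → {f, n}; register 6 → {m}. Each listed conflict is separated.

6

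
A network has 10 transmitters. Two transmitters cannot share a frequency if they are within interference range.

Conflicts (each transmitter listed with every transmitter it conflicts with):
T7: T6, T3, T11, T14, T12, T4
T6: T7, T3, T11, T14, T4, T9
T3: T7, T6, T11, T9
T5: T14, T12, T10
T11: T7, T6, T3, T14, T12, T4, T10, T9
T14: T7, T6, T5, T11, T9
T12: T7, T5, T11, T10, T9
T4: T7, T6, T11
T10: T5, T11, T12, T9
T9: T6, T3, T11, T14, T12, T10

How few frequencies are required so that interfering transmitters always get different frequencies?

4

T7, T6, T11, T4 are mutually in conflict, so at least 4 frequencies are needed.
A valid assignment using 4 frequencies: T7=2, T6=3, T3=4, T5=1, T11=1, T14=4, T12=3, T4=4, T10=4, T9=2. No two conflicting transmitters share a frequency.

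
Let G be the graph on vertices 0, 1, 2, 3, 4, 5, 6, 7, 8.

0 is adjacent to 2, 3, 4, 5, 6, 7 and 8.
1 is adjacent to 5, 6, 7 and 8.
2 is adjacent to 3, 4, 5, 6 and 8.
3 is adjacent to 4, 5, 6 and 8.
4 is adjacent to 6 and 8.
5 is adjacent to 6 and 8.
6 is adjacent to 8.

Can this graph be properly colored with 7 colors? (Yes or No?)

The chromatic number is 6. 0, 2, 3, 5, 6, 8 are mutually adjacent (a clique of size 6), so at least 6 colors are needed.
One proper 6-coloring: 0=green, 1=green, 2=yellow, 3=purple, 4=orange, 5=orange, 6=red, 7=red, 8=blue.
Since 7 ≥ 6, a proper 7-coloring certainly exists.

Yes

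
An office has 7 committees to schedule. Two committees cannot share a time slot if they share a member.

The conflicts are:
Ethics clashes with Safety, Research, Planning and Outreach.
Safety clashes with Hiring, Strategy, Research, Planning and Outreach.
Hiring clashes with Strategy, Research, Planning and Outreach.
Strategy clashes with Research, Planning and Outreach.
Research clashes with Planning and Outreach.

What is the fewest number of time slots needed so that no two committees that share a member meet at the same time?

Safety, Hiring, Strategy, Research, Planning all conflict with each other, so at least 5 time slots are needed.
A valid assignment using 5 time slots: Ethics=4, Safety=1, Hiring=4, Strategy=5, Research=2, Planning=3, Outreach=3. Every pair that conflicts lands in different time slots.

5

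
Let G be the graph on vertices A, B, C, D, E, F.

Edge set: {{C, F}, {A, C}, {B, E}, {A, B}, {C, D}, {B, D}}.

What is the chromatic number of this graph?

2

A and B are adjacent, so at least 2 colors are needed.
One proper 2-coloring: A=blue, B=red, C=red, D=blue, E=blue, F=blue. No two adjacent vertices share a color.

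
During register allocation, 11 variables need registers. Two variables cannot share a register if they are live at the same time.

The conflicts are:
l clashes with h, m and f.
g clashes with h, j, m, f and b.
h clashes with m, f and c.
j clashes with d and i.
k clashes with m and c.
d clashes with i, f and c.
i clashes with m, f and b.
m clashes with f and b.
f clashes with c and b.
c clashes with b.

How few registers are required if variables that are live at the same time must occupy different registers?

4

g, h, m, f all conflict with each other, so at least 4 registers are needed.
A valid assignment using 4 registers: l=4, g=4, h=3, j=1, k=1, d=3, i=4, m=2, f=1, c=2, b=3. Every pair that conflicts lands in different registers.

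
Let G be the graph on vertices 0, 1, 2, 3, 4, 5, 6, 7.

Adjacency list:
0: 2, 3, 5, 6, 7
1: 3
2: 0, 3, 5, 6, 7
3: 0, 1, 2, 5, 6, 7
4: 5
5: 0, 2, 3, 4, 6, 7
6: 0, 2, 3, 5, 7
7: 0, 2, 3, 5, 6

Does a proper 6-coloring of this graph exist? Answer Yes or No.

Yes

The chromatic number is 6. 0, 2, 3, 5, 6, 7 are mutually adjacent (a clique of size 6), so at least 6 colors are needed.
6 colors suffice: color red → {3, 4}; color blue → {1, 5}; color green → {7}; color yellow → {0}; color purple → {6}; color orange → {2}.
That is already a proper 6-coloring.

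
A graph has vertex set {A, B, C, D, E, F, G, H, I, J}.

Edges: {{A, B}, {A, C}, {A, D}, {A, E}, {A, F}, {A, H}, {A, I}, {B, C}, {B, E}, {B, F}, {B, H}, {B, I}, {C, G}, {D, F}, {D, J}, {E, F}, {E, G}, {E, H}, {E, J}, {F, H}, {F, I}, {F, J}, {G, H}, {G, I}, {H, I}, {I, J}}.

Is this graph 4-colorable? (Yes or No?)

A, B, E, F, H are pairwise adjacent (a clique of size 5), so at least 5 colors are needed.
So 4 colors are not enough.

No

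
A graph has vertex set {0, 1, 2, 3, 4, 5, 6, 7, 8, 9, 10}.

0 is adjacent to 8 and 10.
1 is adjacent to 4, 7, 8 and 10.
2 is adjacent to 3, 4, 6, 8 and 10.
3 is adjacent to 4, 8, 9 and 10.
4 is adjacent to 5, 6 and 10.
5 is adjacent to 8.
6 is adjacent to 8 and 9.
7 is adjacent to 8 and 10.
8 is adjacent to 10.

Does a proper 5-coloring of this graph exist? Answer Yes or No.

The chromatic number is 4. 2, 3, 4, 10 are mutually adjacent (a clique of size 4), so at least 4 colors are needed.
4 colors suffice: color a → {4, 8, 9}; color b → {5, 6, 10}; color c → {0, 1, 3}; color d → {2, 7}.
Since 5 ≥ 4, a proper 5-coloring certainly exists.

Yes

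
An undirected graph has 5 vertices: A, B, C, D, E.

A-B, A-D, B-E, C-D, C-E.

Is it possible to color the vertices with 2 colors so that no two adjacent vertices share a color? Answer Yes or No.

No

The cycle A-B-E-C-D-A has odd length 5, so it cannot be 2-colored; at least 3 colors are needed.
So 2 colors are not enough.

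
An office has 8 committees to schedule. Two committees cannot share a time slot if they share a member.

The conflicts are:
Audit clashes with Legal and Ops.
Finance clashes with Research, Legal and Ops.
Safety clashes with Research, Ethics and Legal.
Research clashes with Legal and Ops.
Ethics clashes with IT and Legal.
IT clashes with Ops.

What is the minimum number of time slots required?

Safety, Research, Legal pairwise conflict, so at least 3 time slots are needed.
Using 3 time slots: Audit=2, Finance=3, Safety=3, Research=2, Ethics=2, IT=3, Legal=1, Ops=1. No two conflicting committees share a time slot.

3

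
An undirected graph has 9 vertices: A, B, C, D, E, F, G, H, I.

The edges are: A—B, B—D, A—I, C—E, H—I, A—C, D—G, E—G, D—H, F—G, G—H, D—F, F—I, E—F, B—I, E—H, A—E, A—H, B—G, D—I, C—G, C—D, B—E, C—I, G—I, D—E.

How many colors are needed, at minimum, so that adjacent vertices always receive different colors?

C, D, E, G are pairwise adjacent (a clique of size 4), so at least 4 colors are needed.
4 colors suffice: color red → {E, I}; color blue → {A, G}; color green → {D}; color yellow → {B, C, F, H}. Every edge joins two different colors.

4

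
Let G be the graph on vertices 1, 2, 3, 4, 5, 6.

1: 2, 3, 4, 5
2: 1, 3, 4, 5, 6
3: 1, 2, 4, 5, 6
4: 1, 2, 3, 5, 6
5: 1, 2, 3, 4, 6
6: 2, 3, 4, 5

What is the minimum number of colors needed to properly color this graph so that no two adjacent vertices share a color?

2, 3, 4, 5, 6 are pairwise adjacent (a clique of size 5), so at least 5 colors are needed.
5 colors suffice: color a → {5}; color b → {4}; color c → {2}; color d → {3}; color e → {1, 6}. No two adjacent vertices share a color.

5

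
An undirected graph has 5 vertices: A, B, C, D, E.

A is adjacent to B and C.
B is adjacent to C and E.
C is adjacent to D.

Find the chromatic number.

3

A, B, C form a triangle, so at least 3 colors are needed.
A valid assignment using 3 colors: A=3, B=2, C=1, D=2, E=1. Every edge joins two different colors.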